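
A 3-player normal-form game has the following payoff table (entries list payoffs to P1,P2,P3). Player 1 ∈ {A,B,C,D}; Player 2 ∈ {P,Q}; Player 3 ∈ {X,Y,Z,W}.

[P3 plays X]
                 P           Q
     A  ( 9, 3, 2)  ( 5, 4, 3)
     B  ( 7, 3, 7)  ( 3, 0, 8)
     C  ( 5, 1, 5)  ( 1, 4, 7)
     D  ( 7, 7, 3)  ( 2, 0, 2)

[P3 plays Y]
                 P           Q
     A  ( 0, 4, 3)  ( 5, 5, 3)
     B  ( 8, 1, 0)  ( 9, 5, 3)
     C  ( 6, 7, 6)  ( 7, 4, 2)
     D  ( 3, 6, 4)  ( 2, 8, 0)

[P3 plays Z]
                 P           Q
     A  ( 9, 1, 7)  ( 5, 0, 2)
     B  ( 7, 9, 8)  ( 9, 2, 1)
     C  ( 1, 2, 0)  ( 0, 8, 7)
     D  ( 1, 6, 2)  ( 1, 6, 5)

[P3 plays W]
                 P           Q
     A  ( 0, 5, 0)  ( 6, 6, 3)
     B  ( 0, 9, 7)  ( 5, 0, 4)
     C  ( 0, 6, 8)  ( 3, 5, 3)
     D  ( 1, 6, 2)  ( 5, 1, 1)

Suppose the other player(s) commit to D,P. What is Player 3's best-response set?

u_3(X vs D,P) = 3
u_3(Y vs D,P) = 4
u_3(Z vs D,P) = 2
u_3(W vs D,P) = 2
max payoff 4 at {Y}

BR_3 = {Y}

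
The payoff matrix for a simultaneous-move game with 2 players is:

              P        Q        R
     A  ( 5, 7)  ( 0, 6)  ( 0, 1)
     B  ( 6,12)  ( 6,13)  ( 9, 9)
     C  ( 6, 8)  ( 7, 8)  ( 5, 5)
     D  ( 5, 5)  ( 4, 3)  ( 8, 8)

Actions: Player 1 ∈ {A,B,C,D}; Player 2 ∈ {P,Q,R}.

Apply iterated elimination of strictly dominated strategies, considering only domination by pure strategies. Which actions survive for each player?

Survivors P1:{B,C} P2:{P,Q}

P1 drop A (B beats it: P:6>5 Q:6>0 R:9>0)
P1 drop D (B beats it: P:6>5 Q:6>4 R:9>8)
P2 drop R (P beats it: B:12>9 C:8>5)
P1→{B,C} P2→{P,Q}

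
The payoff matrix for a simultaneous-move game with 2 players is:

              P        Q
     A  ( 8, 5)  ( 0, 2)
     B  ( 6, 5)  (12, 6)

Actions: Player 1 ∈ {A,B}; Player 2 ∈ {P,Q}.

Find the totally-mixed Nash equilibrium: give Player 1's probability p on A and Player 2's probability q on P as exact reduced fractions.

(p,q) = (1/4, 6/7)

P1 indiff ⇒ q·8+(1-q)·0 = q·6+(1-q)·12 ⇒ q(2) = (1-q)(12) ⇒ q = 6/7
P2 indiff ⇒ p·5+(1-p)·5 = p·2+(1-p)·6 ⇒ p(3) = (1-p)(1) ⇒ p = 1/4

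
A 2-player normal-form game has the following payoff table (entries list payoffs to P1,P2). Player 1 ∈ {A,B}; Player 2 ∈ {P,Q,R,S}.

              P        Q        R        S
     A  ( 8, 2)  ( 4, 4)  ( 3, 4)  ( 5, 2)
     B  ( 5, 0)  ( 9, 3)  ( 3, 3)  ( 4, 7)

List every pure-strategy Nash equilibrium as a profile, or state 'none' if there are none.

(A,P): not NE [P2→R gives 4>2]
(A,Q): not NE [P1→B gives 9>4]
(A,R): NE
(A,S): not NE [P2→R gives 4>2]
(B,P): not NE [P1→A gives 8>5; P2→S gives 7>0]
(B,Q): not NE [P2→S gives 7>3]
(B,R): not NE [P2→S gives 7>3]
(B,S): not NE [P1→A gives 5>4]

PSNE = {(A,R)}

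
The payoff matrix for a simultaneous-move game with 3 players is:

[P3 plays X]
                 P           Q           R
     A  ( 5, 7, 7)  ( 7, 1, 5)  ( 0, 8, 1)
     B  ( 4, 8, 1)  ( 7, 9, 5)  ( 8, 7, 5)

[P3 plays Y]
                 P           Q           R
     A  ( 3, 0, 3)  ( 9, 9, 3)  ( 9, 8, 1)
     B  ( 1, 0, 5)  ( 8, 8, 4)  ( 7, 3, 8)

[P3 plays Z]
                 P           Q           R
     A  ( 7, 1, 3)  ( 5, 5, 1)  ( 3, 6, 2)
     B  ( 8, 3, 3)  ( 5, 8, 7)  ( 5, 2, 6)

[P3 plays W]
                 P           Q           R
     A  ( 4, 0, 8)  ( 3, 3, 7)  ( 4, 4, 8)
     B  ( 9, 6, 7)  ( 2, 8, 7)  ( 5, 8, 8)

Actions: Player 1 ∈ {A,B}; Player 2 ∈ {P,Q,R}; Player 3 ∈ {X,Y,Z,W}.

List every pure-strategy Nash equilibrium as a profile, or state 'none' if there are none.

Nash profiles: (B,Q,Z), (B,R,W)

(A,P,X): not NE [P2→R gives 8>7; P3→W gives 8>7]
(A,P,Y): not NE [P2→Q gives 9>0; P3→W gives 8>3]
(A,P,Z): not NE [P1→B gives 8>7; P2→R gives 6>1; P3→W gives 8>3]
(A,P,W): not NE [P1→B gives 9>4; P2→R gives 4>0]
(A,Q,X): not NE [P2→R gives 8>1; P3→W gives 7>5]
(A,Q,Y): not NE [P3→W gives 7>3]
(A,Q,Z): not NE [P2→R gives 6>5; P3→W gives 7>1]
(A,Q,W): not NE [P2→R gives 4>3]
(A,R,X): not NE [P1→B gives 8>0; P3→W gives 8>1]
(A,R,Y): not NE [P2→Q gives 9>8; P3→W gives 8>1]
(A,R,Z): not NE [P1→B gives 5>3; P3→W gives 8>2]
(A,R,W): not NE [P1→B gives 5>4]
(B,P,X): not NE [P1→A gives 5>4; P2→Q gives 9>8; P3→W gives 7>1]
(B,P,Y): not NE [P1→A gives 3>1; P2→Q gives 8>0; P3→W gives 7>5]
(B,P,Z): not NE [P2→Q gives 8>3; P3→W gives 7>3]
(B,P,W): not NE [P2→R gives 8>6]
(B,Q,X): not NE [P3→W gives 7>5]
(B,Q,Y): not NE [P1→A gives 9>8; P3→W gives 7>4]
(B,Q,Z): NE
(B,Q,W): not NE [P1→A gives 3>2]
(B,R,X): not NE [P2→Q gives 9>7; P3→W gives 8>5]
(B,R,Y): not NE [P1→A gives 9>7; P2→Q gives 8>3]
(B,R,Z): not NE [P2→Q gives 8>2; P3→W gives 8>6]
(B,R,W): NE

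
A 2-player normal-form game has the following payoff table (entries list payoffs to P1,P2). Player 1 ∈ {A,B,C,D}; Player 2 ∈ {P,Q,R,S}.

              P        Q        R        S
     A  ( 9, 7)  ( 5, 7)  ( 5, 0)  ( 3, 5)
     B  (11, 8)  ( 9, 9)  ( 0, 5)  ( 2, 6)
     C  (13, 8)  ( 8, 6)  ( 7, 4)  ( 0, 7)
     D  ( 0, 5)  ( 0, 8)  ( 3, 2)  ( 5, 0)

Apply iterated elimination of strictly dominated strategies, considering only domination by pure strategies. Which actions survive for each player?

Survivors P1:{B,C} P2:{P,Q}

P2 drop R (P beats it: A:7>0 B:8>5 C:8>4 D:5>2)
P2 drop S (P beats it: A:7>5 B:8>6 C:8>7 D:5>0)
P1 drop A (B beats it: P:11>9 Q:9>5)
P1 drop D (B beats it: P:11>0 Q:9>0)
P1→{B,C} P2→{P,Q}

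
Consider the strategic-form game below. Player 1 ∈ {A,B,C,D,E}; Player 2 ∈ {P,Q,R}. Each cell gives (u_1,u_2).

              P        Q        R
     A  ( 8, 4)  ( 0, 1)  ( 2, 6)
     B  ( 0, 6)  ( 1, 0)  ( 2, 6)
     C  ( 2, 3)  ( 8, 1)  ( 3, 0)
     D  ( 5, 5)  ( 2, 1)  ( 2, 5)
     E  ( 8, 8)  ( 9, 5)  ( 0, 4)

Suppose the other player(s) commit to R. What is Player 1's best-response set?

BR_1 = {C}

u_1(A vs R) = 2
u_1(B vs R) = 2
u_1(C vs R) = 3
u_1(D vs R) = 2
u_1(E vs R) = 0
max payoff 3 at {C}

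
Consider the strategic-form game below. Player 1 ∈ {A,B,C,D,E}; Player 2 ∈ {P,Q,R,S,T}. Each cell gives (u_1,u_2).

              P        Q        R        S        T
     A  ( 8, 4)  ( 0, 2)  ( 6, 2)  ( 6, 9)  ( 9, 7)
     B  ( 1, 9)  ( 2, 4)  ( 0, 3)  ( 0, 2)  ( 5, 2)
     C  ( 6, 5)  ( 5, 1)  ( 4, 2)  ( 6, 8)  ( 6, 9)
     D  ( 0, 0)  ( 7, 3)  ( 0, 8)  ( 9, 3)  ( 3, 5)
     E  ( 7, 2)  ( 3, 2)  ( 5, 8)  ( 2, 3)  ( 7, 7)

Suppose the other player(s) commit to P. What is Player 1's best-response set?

argmax u_1 = {A}

u_1(A vs P) = 8
u_1(B vs P) = 1
u_1(C vs P) = 6
u_1(D vs P) = 0
u_1(E vs P) = 7
max payoff 8 at {A}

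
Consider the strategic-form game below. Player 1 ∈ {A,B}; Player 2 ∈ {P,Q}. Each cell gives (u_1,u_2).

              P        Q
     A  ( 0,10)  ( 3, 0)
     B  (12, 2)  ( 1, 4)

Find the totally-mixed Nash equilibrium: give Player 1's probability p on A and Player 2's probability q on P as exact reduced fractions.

p=1/6, q=1/7

P1 indiff ⇒ q·0+(1-q)·3 = q·12+(1-q)·1 ⇒ q(-12) = (1-q)(-2) ⇒ q = 1/7
P2 indiff ⇒ p·10+(1-p)·2 = p·0+(1-p)·4 ⇒ p(10) = (1-p)(2) ⇒ p = 1/6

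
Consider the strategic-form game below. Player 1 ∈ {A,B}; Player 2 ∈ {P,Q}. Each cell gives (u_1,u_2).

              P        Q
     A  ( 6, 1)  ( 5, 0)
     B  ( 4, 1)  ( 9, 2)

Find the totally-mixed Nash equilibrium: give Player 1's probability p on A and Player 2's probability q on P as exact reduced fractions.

p=1/2, q=2/3

P1 indiff ⇒ q·6+(1-q)·5 = q·4+(1-q)·9 ⇒ q(2) = (1-q)(4) ⇒ q = 2/3
P2 indiff ⇒ p·1+(1-p)·1 = p·0+(1-p)·2 ⇒ p(1) = (1-p)(1) ⇒ p = 1/2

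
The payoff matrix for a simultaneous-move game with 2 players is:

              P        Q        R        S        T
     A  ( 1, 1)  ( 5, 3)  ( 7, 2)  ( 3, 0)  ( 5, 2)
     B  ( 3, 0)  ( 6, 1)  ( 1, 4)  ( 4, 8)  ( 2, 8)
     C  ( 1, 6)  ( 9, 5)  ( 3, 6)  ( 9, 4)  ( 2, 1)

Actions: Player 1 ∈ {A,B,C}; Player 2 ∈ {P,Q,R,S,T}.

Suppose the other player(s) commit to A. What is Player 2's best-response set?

argmax u_2 = {Q}

u_2(P vs A) = 1
u_2(Q vs A) = 3
u_2(R vs A) = 2
u_2(S vs A) = 0
u_2(T vs A) = 2
max payoff 3 at {Q}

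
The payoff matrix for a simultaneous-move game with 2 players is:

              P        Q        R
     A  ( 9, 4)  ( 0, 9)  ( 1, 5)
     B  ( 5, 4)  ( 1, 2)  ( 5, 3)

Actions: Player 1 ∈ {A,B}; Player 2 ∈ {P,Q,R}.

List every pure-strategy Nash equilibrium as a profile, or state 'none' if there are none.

Equilibria: none

(A,P): not NE [P2→Q gives 9>4]
(A,Q): not NE [P1→B gives 1>0]
(A,R): not NE [P1→B gives 5>1; P2→Q gives 9>5]
(B,P): not NE [P1→A gives 9>5]
(B,Q): not NE [P2→P gives 4>2]
(B,R): not NE [P2→P gives 4>3]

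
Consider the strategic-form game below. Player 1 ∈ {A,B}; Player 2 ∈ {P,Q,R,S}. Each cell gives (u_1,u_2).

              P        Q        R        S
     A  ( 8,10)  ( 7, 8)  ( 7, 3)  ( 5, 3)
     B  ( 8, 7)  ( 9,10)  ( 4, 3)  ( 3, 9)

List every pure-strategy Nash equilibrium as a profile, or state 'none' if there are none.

(A,P): NE
(A,Q): not NE [P1→B gives 9>7; P2→P gives 10>8]
(A,R): not NE [P2→P gives 10>3]
(A,S): not NE [P2→P gives 10>3]
(B,P): not NE [P2→Q gives 10>7]
(B,Q): NE
(B,R): not NE [P1→A gives 7>4; P2→Q gives 10>3]
(B,S): not NE [P1→A gives 5>3; P2→Q gives 10>9]

Nash profiles: (A,P), (B,Q)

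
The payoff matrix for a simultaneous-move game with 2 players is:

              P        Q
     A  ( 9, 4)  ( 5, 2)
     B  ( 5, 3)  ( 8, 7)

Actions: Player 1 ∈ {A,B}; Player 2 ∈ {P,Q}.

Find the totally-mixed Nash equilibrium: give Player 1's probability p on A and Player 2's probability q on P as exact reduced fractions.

P1 indiff ⇒ q·9+(1-q)·5 = q·5+(1-q)·8 ⇒ q(4) = (1-q)(3) ⇒ q = 3/7
P2 indiff ⇒ p·4+(1-p)·3 = p·2+(1-p)·7 ⇒ p(2) = (1-p)(4) ⇒ p = 2/3

p=2/3, q=3/7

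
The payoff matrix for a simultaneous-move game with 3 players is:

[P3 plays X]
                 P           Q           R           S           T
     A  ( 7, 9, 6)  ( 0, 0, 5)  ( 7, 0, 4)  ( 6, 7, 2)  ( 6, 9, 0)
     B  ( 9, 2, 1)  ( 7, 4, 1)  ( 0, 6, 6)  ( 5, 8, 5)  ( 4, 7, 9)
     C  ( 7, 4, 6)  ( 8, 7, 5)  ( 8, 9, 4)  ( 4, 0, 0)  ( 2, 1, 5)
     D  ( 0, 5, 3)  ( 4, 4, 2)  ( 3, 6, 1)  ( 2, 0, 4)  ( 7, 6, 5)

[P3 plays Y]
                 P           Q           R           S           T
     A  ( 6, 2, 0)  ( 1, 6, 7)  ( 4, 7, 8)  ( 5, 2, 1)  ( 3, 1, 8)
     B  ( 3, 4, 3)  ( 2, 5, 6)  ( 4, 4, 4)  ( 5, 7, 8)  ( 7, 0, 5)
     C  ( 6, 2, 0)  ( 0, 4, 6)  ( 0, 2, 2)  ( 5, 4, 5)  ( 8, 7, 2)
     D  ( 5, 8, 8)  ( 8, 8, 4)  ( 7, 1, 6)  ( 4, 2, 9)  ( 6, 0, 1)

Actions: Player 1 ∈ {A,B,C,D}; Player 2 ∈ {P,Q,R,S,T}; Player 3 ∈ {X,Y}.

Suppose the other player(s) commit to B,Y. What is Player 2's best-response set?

u_2(P vs B,Y) = 4
u_2(Q vs B,Y) = 5
u_2(R vs B,Y) = 4
u_2(S vs B,Y) = 7
u_2(T vs B,Y) = 0
max payoff 7 at {S}

BR_2 = {S}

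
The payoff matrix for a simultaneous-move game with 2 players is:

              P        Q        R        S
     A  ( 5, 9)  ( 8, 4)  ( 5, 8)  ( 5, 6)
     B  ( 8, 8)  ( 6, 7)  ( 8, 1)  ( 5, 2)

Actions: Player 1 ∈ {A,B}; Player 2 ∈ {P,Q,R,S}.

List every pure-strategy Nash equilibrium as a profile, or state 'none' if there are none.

(A,P): not NE [P1→B gives 8>5]
(A,Q): not NE [P2→P gives 9>4]
(A,R): not NE [P1→B gives 8>5; P2→P gives 9>8]
(A,S): not NE [P2→P gives 9>6]
(B,P): NE
(B,Q): not NE [P1→A gives 8>6; P2→P gives 8>7]
(B,R): not NE [P2→P gives 8>1]
(B,S): not NE [P2→P gives 8>2]

Nash profiles: (B,P)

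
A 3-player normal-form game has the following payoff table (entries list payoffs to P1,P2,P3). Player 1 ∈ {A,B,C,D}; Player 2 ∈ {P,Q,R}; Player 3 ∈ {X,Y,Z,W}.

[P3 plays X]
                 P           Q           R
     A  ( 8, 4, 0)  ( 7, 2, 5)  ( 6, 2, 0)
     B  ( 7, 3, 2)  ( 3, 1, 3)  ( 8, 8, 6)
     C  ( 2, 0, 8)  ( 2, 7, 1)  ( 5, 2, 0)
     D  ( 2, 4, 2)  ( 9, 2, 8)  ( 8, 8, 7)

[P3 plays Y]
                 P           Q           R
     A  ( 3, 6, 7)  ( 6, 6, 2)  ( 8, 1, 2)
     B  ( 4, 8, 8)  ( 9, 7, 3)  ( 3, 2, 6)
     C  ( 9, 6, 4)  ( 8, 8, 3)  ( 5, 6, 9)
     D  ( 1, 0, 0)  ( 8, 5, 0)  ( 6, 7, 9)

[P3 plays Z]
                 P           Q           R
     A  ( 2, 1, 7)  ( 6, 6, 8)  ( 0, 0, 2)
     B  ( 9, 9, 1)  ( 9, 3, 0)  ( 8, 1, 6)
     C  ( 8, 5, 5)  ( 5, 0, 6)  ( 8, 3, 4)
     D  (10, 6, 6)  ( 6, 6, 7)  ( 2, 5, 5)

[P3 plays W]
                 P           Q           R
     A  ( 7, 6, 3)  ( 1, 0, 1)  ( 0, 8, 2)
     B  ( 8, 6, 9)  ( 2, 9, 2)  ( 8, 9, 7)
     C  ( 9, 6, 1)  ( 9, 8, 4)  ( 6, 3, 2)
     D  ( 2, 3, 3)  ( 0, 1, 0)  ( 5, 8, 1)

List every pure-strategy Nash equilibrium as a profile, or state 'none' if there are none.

Nash profiles: (B,R,W), (D,P,Z)

(A,P,X): not NE [P3→Z gives 7>0]
(A,P,Y): not NE [P1→C gives 9>3]
(A,P,Z): not NE [P1→D gives 10>2; P2→Q gives 6>1]
(A,P,W): not NE [P1→C gives 9>7; P2→R gives 8>6; P3→Z gives 7>3]
(A,Q,X): not NE [P1→D gives 9>7; P2→P gives 4>2; P3→Z gives 8>5]
(A,Q,Y): not NE [P1→B gives 9>6; P3→Z gives 8>2]
(A,Q,Z): not NE [P1→B gives 9>6]
(A,Q,W): not NE [P1→C gives 9>1; P2→R gives 8>0; P3→Z gives 8>1]
(A,R,X): not NE [P1→D gives 8>6; P2→P gives 4>2; P3→W gives 2>0]
(A,R,Y): not NE [P2→Q gives 6>1]
(A,R,Z): not NE [P1→C gives 8>0; P2→Q gives 6>0]
(A,R,W): not NE [P1→B gives 8>0]
(B,P,X): not NE [P1→A gives 8>7; P2→R gives 8>3; P3→W gives 9>2]
(B,P,Y): not NE [P1→C gives 9>4; P3→W gives 9>8]
(B,P,Z): not NE [P1→D gives 10>9; P3→W gives 9>1]
(B,P,W): not NE [P1→C gives 9>8; P2→R gives 9>6]
(B,Q,X): not NE [P1→D gives 9>3; P2→R gives 8>1]
(B,Q,Y): not NE [P2→P gives 8>7]
(B,Q,Z): not NE [P2→P gives 9>3; P3→Y gives 3>0]
(B,Q,W): not NE [P1→C gives 9>2; P3→Y gives 3>2]
(B,R,X): not NE [P3→W gives 7>6]
(B,R,Y): not NE [P1→A gives 8>3; P2→P gives 8>2; P3→W gives 7>6]
(B,R,Z): not NE [P2→P gives 9>1; P3→W gives 7>6]
(B,R,W): NE
(C,P,X): not NE [P1→A gives 8>2; P2→Q gives 7>0]
(C,P,Y): not NE [P2→Q gives 8>6; P3→X gives 8>4]
(C,P,Z): not NE [P1→D gives 10>8; P3→X gives 8>5]
(C,P,W): not NE [P2→Q gives 8>6; P3→X gives 8>1]
(C,Q,X): not NE [P1→D gives 9>2; P3→Z gives 6>1]
(C,Q,Y): not NE [P1→B gives 9>8; P3→Z gives 6>3]
(C,Q,Z): not NE [P1→B gives 9>5; P2→P gives 5>0]
(C,Q,W): not NE [P3→Z gives 6>4]
(C,R,X): not NE [P1→D gives 8>5; P2→Q gives 7>2; P3→Y gives 9>0]
(C,R,Y): not NE [P1→A gives 8>5; P2→Q gives 8>6]
(C,R,Z): not NE [P2→P gives 5>3; P3→Y gives 9>4]
(C,R,W): not NE [P1→B gives 8>6; P2→Q gives 8>3; P3→Y gives 9>2]
(D,P,X): not NE [P1→A gives 8>2; P2→R gives 8>4; P3→Z gives 6>2]
(D,P,Y): not NE [P1→C gives 9>1; P2→R gives 7>0; P3→Z gives 6>0]
(D,P,Z): NE
(D,P,W): not NE [P1→C gives 9>2; P2→R gives 8>3; P3→Z gives 6>3]
(D,Q,X): not NE [P2→R gives 8>2]
(D,Q,Y): not NE [P1→B gives 9>8; P2→R gives 7>5; P3→X gives 8>0]
(D,Q,Z): not NE [P1→B gives 9>6; P3→X gives 8>7]
(D,Q,W): not NE [P1→C gives 9>0; P2→R gives 8>1; P3→X gives 8>0]
(D,R,X): not NE [P3→Y gives 9>7]
(D,R,Y): not NE [P1→A gives 8>6]
(D,R,Z): not NE [P1→C gives 8>2; P2→Q gives 6>5; P3→Y gives 9>5]
(D,R,W): not NE [P1→B gives 8>5; P3→Y gives 9>1]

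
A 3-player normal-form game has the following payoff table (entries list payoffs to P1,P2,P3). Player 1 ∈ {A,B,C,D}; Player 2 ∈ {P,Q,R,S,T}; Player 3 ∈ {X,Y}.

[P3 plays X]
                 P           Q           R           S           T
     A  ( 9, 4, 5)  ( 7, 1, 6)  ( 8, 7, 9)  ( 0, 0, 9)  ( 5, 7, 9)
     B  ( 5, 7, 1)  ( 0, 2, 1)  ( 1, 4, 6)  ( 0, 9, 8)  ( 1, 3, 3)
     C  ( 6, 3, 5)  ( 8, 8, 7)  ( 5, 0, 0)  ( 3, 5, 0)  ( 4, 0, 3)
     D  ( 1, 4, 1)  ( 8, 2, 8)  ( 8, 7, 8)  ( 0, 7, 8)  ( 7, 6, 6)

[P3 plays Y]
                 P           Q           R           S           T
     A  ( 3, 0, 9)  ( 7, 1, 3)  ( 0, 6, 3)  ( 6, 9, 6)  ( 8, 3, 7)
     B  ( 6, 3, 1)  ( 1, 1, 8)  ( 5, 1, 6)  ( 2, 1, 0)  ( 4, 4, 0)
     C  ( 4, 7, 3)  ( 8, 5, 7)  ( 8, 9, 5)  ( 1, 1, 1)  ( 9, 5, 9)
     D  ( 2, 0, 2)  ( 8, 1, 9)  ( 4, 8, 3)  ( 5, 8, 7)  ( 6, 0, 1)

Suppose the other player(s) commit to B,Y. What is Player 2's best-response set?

BR_2 = {T}

u_2(P vs B,Y) = 3
u_2(Q vs B,Y) = 1
u_2(R vs B,Y) = 1
u_2(S vs B,Y) = 1
u_2(T vs B,Y) = 4
max payoff 4 at {T}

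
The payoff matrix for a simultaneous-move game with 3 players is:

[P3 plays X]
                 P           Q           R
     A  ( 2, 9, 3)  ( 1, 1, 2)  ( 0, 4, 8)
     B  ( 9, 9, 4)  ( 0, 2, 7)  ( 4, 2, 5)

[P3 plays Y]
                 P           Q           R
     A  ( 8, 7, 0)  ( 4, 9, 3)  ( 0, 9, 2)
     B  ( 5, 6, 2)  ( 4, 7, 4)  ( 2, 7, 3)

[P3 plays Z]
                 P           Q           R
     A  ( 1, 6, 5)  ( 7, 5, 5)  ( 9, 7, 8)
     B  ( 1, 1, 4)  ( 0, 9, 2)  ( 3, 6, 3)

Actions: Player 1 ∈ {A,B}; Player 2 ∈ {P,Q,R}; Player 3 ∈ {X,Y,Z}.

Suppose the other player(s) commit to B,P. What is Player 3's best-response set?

P3 best: {X,Z}

u_3(X vs B,P) = 4
u_3(Y vs B,P) = 2
u_3(Z vs B,P) = 4
max payoff 4 at {X,Z}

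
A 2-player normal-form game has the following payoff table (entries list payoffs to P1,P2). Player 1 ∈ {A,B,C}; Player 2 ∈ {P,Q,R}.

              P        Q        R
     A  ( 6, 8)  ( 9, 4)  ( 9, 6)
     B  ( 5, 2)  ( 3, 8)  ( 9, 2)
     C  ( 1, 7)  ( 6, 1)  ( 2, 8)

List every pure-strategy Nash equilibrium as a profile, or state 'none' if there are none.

(A,P): NE
(A,Q): not NE [P2→P gives 8>4]
(A,R): not NE [P2→P gives 8>6]
(B,P): not NE [P1→A gives 6>5; P2→Q gives 8>2]
(B,Q): not NE [P1→A gives 9>3]
(B,R): not NE [P2→Q gives 8>2]
(C,P): not NE [P1→A gives 6>1; P2→R gives 8>7]
(C,Q): not NE [P1→A gives 9>6; P2→R gives 8>1]
(C,R): not NE [P1→B gives 9>2]

Nash profiles: (A,P)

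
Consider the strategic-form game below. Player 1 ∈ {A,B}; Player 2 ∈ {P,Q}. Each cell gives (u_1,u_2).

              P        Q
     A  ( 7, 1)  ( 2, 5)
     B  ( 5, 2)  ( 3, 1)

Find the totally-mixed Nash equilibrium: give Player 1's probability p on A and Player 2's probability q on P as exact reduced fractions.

(p,q) = (1/5, 1/3)

P1 indiff ⇒ q·7+(1-q)·2 = q·5+(1-q)·3 ⇒ q(2) = (1-q)(1) ⇒ q = 1/3
P2 indiff ⇒ p·1+(1-p)·2 = p·5+(1-p)·1 ⇒ p(-4) = (1-p)(-1) ⇒ p = 1/5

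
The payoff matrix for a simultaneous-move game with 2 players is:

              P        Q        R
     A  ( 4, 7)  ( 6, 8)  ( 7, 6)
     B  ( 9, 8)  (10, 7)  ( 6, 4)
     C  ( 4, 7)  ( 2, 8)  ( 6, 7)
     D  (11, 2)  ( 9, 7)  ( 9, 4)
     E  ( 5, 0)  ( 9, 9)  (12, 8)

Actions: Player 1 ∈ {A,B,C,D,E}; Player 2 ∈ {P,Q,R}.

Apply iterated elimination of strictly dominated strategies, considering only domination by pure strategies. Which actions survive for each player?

P1 drop A (D beats it: P:11>4 Q:9>6 R:9>7)
P1 drop C (D beats it: P:11>4 Q:9>2 R:9>6)
P2 drop R (Q beats it: B:7>4 D:7>4 E:9>8)
P1 drop E (B beats it: P:9>5 Q:10>9)
P1→{B,D} P2→{P,Q}

Survivors P1:{B,D} P2:{P,Q}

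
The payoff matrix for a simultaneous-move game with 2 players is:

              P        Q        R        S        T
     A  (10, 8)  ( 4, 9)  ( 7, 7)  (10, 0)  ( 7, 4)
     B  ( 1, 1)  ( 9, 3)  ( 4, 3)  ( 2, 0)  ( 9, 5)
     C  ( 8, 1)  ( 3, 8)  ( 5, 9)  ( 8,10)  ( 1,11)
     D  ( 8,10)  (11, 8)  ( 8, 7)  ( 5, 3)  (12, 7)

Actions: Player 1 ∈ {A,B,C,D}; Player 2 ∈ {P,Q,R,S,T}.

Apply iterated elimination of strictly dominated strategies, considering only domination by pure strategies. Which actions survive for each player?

P1 drop B (D beats it: P:8>1 Q:11>9 R:8>4 S:5>2 T:12>9)
P1 drop C (A beats it: P:10>8 Q:4>3 R:7>5 S:10>8 T:7>1)
P2 drop R (P beats it: A:8>7 D:10>7)
P2 drop S (P beats it: A:8>0 D:10>3)
P2 drop T (P beats it: A:8>4 D:10>7)
P1→{A,D} P2→{P,Q}

Remaining: P1:{A,D} P2:{P,Q}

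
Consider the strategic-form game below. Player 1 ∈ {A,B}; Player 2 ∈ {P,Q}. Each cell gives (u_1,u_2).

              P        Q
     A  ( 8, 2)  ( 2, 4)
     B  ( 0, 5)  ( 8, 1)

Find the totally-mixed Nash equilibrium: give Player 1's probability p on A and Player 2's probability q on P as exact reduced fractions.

P1 indiff ⇒ q·8+(1-q)·2 = q·0+(1-q)·8 ⇒ q(8) = (1-q)(6) ⇒ q = 3/7
P2 indiff ⇒ p·2+(1-p)·5 = p·4+(1-p)·1 ⇒ p(-2) = (1-p)(-4) ⇒ p = 2/3

P1 mixes 2/3 on A; P2 mixes 3/7 on P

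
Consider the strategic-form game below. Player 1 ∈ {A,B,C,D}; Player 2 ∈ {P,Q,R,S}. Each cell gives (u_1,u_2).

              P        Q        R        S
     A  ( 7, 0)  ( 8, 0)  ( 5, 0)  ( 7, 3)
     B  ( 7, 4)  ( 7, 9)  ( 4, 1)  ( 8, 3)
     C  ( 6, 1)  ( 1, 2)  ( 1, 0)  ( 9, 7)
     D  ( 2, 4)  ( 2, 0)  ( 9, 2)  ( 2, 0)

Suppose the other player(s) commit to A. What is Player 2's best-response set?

u_2(P vs A) = 0
u_2(Q vs A) = 0
u_2(R vs A) = 0
u_2(S vs A) = 3
max payoff 3 at {S}

P2 best: {S}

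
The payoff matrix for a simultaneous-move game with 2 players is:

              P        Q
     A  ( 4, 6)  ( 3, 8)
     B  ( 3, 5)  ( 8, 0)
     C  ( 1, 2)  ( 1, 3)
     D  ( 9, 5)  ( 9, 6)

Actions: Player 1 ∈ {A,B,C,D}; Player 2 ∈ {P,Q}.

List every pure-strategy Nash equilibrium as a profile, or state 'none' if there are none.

PSNE = {(D,Q)}

(A,P): not NE [P1→D gives 9>4; P2→Q gives 8>6]
(A,Q): not NE [P1→D gives 9>3]
(B,P): not NE [P1→D gives 9>3]
(B,Q): not NE [P1→D gives 9>8; P2→P gives 5>0]
(C,P): not NE [P1→D gives 9>1; P2→Q gives 3>2]
(C,Q): not NE [P1→D gives 9>1]
(D,P): not NE [P2→Q gives 6>5]
(D,Q): NE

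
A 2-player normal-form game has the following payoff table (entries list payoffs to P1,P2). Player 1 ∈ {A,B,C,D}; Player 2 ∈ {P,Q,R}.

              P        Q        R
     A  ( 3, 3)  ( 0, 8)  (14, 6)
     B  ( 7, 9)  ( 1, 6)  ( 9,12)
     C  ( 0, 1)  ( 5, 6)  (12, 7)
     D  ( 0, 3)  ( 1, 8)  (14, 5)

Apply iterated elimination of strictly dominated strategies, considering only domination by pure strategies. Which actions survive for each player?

IESDS → P1:{A,C,D} P2:{Q,R}

P2 drop P (R beats it: A:6>3 B:12>9 C:7>1 D:5>3)
P1 drop B (C beats it: Q:5>1 R:12>9)
P1→{A,C,D} P2→{Q,R}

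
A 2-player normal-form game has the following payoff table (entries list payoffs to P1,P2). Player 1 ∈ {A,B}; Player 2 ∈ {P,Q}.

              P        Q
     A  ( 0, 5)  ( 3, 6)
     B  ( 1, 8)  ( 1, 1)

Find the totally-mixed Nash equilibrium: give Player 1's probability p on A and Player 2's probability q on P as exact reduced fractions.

(p,q) = (7/8, 2/3)

P1 indiff ⇒ q·0+(1-q)·3 = q·1+(1-q)·1 ⇒ q(-1) = (1-q)(-2) ⇒ q = 2/3
P2 indiff ⇒ p·5+(1-p)·8 = p·6+(1-p)·1 ⇒ p(-1) = (1-p)(-7) ⇒ p = 7/8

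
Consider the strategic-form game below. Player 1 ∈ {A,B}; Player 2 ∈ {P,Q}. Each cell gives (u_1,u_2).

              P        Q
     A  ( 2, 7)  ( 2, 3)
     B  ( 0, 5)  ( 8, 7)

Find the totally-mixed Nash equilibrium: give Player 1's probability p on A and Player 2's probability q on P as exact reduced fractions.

P1 mixes 1/3 on A; P2 mixes 3/4 on P

P1 indiff ⇒ q·2+(1-q)·2 = q·0+(1-q)·8 ⇒ q(2) = (1-q)(6) ⇒ q = 3/4
P2 indiff ⇒ p·7+(1-p)·5 = p·3+(1-p)·7 ⇒ p(4) = (1-p)(2) ⇒ p = 1/3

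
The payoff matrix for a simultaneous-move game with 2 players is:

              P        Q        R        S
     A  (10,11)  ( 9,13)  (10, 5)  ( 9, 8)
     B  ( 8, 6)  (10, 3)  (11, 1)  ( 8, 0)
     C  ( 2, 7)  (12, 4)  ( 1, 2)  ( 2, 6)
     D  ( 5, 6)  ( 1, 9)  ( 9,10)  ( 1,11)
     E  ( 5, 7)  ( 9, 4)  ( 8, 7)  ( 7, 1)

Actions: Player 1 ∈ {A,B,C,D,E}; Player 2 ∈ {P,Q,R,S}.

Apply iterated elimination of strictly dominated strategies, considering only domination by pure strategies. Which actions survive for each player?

P1 drop D (A beats it: P:10>5 Q:9>1 R:10>9 S:9>1)
P1 drop E (B beats it: P:8>5 Q:10>9 R:11>8 S:8>7)
P2 drop R (P beats it: A:11>5 B:6>1 C:7>2)
P2 drop S (P beats it: A:11>8 B:6>0 C:7>6)
P1→{A,B,C} P2→{P,Q}

Remaining: P1:{A,B,C} P2:{P,Q}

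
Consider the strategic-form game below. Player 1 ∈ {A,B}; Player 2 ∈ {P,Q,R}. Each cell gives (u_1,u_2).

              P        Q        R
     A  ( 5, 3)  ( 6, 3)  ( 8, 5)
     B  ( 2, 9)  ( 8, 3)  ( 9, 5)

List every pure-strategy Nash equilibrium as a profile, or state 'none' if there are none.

(A,P): not NE [P2→R gives 5>3]
(A,Q): not NE [P1→B gives 8>6; P2→R gives 5>3]
(A,R): not NE [P1→B gives 9>8]
(B,P): not NE [P1→A gives 5>2]
(B,Q): not NE [P2→P gives 9>3]
(B,R): not NE [P2→P gives 9>5]

PSNE: ∅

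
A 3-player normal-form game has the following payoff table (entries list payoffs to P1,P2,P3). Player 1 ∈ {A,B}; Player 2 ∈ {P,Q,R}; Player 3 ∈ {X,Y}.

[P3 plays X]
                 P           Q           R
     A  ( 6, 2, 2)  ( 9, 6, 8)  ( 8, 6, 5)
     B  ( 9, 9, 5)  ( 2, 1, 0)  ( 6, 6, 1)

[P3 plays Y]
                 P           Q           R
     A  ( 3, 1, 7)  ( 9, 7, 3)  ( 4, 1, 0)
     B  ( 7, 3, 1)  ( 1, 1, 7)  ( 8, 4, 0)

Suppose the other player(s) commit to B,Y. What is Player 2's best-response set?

argmax u_2 = {R}

u_2(P vs B,Y) = 3
u_2(Q vs B,Y) = 1
u_2(R vs B,Y) = 4
max payoff 4 at {R}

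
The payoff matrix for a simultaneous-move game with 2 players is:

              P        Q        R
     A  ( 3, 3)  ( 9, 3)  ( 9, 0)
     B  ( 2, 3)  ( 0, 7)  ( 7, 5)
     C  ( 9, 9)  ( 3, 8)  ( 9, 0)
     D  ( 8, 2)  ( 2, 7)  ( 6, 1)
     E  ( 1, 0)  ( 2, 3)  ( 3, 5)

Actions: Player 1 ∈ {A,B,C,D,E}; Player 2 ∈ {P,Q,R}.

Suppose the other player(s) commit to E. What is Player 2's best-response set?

u_2(P vs E) = 0
u_2(Q vs E) = 3
u_2(R vs E) = 5
max payoff 5 at {R}

P2 best: {R}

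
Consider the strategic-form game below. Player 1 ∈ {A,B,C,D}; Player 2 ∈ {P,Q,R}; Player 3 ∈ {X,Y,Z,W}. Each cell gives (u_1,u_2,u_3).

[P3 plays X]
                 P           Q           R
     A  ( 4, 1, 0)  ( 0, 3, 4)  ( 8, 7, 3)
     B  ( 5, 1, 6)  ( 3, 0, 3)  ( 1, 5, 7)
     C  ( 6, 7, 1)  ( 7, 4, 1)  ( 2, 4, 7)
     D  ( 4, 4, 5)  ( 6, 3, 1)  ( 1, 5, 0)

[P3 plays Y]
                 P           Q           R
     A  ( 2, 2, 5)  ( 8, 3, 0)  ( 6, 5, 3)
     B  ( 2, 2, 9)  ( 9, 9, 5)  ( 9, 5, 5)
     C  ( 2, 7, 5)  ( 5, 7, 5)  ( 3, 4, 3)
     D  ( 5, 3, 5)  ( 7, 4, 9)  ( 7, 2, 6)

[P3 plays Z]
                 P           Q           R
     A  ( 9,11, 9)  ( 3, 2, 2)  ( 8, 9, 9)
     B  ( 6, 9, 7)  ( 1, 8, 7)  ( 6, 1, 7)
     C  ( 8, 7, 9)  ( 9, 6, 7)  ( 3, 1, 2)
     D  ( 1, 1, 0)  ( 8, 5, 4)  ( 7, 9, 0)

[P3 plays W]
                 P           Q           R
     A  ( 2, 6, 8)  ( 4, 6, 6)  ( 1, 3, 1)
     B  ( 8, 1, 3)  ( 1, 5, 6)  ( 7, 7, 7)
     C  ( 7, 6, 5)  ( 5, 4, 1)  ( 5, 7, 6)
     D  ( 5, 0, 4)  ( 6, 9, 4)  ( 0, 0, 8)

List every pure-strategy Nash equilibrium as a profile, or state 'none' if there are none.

NE set: (A,P,Z), (B,R,W)

(A,P,X): not NE [P1→C gives 6>4; P2→R gives 7>1; P3→Z gives 9>0]
(A,P,Y): not NE [P1→D gives 5>2; P2→R gives 5>2; P3→Z gives 9>5]
(A,P,Z): NE
(A,P,W): not NE [P1→B gives 8>2; P3→Z gives 9>8]
(A,Q,X): not NE [P1→C gives 7>0; P2→R gives 7>3; P3→W gives 6>4]
(A,Q,Y): not NE [P1→B gives 9>8; P2→R gives 5>3; P3→W gives 6>0]
(A,Q,Z): not NE [P1→C gives 9>3; P2→P gives 11>2; P3→W gives 6>2]
(A,Q,W): not NE [P1→D gives 6>4]
(A,R,X): not NE [P3→Z gives 9>3]
(A,R,Y): not NE [P1→B gives 9>6; P3→Z gives 9>3]
(A,R,Z): not NE [P2→P gives 11>9]
(A,R,W): not NE [P1→B gives 7>1; P2→Q gives 6>3; P3→Z gives 9>1]
(B,P,X): not NE [P1→C gives 6>5; P2→R gives 5>1; P3→Y gives 9>6]
(B,P,Y): not NE [P1→D gives 5>2; P2→Q gives 9>2]
(B,P,Z): not NE [P1→A gives 9>6; P3→Y gives 9>7]
(B,P,W): not NE [P2→R gives 7>1; P3→Y gives 9>3]
(B,Q,X): not NE [P1→C gives 7>3; P2→R gives 5>0; P3→Z gives 7>3]
(B,Q,Y): not NE [P3→Z gives 7>5]
(B,Q,Z): not NE [P1→C gives 9>1; P2→P gives 9>8]
(B,Q,W): not NE [P1→D gives 6>1; P2→R gives 7>5; P3→Z gives 7>6]
(B,R,X): not NE [P1→A gives 8>1]
(B,R,Y): not NE [P2→Q gives 9>5; P3→W gives 7>5]
(B,R,Z): not NE [P1→A gives 8>6; P2→P gives 9>1]
(B,R,W): NE
(C,P,X): not NE [P3→Z gives 9>1]
(C,P,Y): not NE [P1→D gives 5>2; P3→Z gives 9>5]
(C,P,Z): not NE [P1→A gives 9>8]
(C,P,W): not NE [P1→B gives 8>7; P2→R gives 7>6; P3→Z gives 9>5]
(C,Q,X): not NE [P2→P gives 7>4; P3→Z gives 7>1]
(C,Q,Y): not NE [P1→B gives 9>5; P3→Z gives 7>5]
(C,Q,Z): not NE [P2→P gives 7>6]
(C,Q,W): not NE [P1→D gives 6>5; P2→R gives 7>4; P3→Z gives 7>1]
(C,R,X): not NE [P1→A gives 8>2; P2→P gives 7>4]
(C,R,Y): not NE [P1→B gives 9>3; P2→Q gives 7>4; P3→X gives 7>3]
(C,R,Z): not NE [P1→A gives 8>3; P2→P gives 7>1; P3→X gives 7>2]
(C,R,W): not NE [P1→B gives 7>5; P3→X gives 7>6]
(D,P,X): not NE [P1→C gives 6>4; P2→R gives 5>4]
(D,P,Y): not NE [P2→Q gives 4>3]
(D,P,Z): not NE [P1→A gives 9>1; P2→R gives 9>1; P3→Y gives 5>0]
(D,P,W): not NE [P1→B gives 8>5; P2→Q gives 9>0; P3→Y gives 5>4]
(D,Q,X): not NE [P1→C gives 7>6; P2→R gives 5>3; P3→Y gives 9>1]
(D,Q,Y): not NE [P1→B gives 9>7]
(D,Q,Z): not NE [P1→C gives 9>8; P2→R gives 9>5; P3→Y gives 9>4]
(D,Q,W): not NE [P3→Y gives 9>4]
(D,R,X): not NE [P1→A gives 8>1; P3→W gives 8>0]
(D,R,Y): not NE [P1→B gives 9>7; P2→Q gives 4>2; P3→W gives 8>6]
(D,R,Z): not NE [P1→A gives 8>7; P3→W gives 8>0]
(D,R,W): not NE [P1→B gives 7>0; P2→Q gives 9>0]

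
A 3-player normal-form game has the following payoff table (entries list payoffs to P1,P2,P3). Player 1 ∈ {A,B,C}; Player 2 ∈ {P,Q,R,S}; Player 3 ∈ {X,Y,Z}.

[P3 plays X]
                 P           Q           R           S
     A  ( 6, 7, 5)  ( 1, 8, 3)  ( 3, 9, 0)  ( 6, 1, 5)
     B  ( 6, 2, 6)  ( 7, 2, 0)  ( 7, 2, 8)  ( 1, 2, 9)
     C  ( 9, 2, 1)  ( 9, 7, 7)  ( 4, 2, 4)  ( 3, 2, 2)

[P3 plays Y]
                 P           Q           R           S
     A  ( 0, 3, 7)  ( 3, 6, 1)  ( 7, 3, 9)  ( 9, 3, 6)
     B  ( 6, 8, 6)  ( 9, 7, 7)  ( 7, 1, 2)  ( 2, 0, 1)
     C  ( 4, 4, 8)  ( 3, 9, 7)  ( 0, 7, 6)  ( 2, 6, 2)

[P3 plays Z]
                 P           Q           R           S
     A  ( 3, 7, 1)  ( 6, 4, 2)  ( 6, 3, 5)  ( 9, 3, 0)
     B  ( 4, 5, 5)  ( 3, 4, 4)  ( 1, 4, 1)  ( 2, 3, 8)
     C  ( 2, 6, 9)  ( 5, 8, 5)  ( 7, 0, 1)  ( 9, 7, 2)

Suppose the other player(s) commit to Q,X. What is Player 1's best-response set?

P1 best: {C}

u_1(A vs Q,X) = 1
u_1(B vs Q,X) = 7
u_1(C vs Q,X) = 9
max payoff 9 at {C}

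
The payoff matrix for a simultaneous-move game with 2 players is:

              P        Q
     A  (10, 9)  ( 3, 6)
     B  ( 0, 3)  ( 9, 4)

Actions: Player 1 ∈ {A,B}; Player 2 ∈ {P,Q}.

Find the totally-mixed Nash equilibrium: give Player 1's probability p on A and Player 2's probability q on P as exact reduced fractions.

P1 indiff ⇒ q·10+(1-q)·3 = q·0+(1-q)·9 ⇒ q(10) = (1-q)(6) ⇒ q = 3/8
P2 indiff ⇒ p·9+(1-p)·3 = p·6+(1-p)·4 ⇒ p(3) = (1-p)(1) ⇒ p = 1/4

P1 mixes 1/4 on A; P2 mixes 3/8 on P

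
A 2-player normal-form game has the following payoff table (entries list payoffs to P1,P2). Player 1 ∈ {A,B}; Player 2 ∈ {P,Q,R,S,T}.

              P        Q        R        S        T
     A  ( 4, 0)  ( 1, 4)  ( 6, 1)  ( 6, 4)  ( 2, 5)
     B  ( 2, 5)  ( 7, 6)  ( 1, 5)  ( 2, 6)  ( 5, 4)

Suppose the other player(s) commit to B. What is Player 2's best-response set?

u_2(P vs B) = 5
u_2(Q vs B) = 6
u_2(R vs B) = 5
u_2(S vs B) = 6
u_2(T vs B) = 4
max payoff 6 at {Q,S}

P2 best: {Q,S}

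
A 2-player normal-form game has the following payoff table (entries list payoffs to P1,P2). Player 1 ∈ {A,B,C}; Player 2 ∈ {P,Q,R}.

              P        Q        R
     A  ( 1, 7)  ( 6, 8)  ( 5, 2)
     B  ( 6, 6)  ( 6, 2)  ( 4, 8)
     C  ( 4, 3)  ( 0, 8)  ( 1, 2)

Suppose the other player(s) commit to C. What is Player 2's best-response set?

u_2(P vs C) = 3
u_2(Q vs C) = 8
u_2(R vs C) = 2
max payoff 8 at {Q}

P2 best: {Q}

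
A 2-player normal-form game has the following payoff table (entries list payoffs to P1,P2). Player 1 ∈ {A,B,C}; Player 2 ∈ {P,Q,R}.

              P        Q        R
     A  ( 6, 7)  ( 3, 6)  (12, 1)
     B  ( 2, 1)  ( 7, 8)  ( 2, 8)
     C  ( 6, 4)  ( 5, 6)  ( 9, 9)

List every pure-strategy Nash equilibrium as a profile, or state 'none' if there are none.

(A,P): NE
(A,Q): not NE [P1→B gives 7>3; P2→P gives 7>6]
(A,R): not NE [P2→P gives 7>1]
(B,P): not NE [P1→C gives 6>2; P2→R gives 8>1]
(B,Q): NE
(B,R): not NE [P1→A gives 12>2]
(C,P): not NE [P2→R gives 9>4]
(C,Q): not NE [P1→B gives 7>5; P2→R gives 9>6]
(C,R): not NE [P1→A gives 12>9]

NE set: (A,P), (B,Q)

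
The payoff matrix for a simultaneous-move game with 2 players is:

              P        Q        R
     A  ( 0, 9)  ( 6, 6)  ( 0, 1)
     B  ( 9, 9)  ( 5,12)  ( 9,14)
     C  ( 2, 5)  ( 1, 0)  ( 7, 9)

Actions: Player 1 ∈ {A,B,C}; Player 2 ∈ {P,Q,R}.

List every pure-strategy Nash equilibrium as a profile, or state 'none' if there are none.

Nash profiles: (B,R)

(A,P): not NE [P1→B gives 9>0]
(A,Q): not NE [P2→P gives 9>6]
(A,R): not NE [P1→B gives 9>0; P2→P gives 9>1]
(B,P): not NE [P2→R gives 14>9]
(B,Q): not NE [P1→A gives 6>5; P2→R gives 14>12]
(B,R): NE
(C,P): not NE [P1→B gives 9>2; P2→R gives 9>5]
(C,Q): not NE [P1→A gives 6>1; P2→R gives 9>0]
(C,R): not NE [P1→B gives 9>7]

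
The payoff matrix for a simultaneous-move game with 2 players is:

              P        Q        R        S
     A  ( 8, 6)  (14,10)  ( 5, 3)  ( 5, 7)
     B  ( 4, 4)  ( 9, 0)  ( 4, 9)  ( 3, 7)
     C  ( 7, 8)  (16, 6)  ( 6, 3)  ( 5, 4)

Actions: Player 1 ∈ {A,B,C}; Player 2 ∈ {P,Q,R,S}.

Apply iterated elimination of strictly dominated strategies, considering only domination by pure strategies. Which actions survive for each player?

IESDS → P1:{A,C} P2:{P,Q}

P1 drop B (A beats it: P:8>4 Q:14>9 R:5>4 S:5>3)
P2 drop R (P beats it: A:6>3 C:8>3)
P2 drop S (Q beats it: A:10>7 C:6>4)
P1→{A,C} P2→{P,Q}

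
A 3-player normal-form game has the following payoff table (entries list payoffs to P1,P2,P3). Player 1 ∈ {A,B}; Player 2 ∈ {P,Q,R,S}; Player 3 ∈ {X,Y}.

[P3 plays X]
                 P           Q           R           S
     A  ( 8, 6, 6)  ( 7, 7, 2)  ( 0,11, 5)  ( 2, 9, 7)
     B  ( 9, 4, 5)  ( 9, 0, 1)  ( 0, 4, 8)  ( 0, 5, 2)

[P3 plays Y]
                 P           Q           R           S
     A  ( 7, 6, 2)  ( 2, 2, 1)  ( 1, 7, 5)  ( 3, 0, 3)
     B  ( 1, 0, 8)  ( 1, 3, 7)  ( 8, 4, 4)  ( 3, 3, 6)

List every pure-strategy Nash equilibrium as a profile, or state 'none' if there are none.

(A,P,X): not NE [P1→B gives 9>8; P2→R gives 11>6]
(A,P,Y): not NE [P2→R gives 7>6; P3→X gives 6>2]
(A,Q,X): not NE [P1→B gives 9>7; P2→R gives 11>7]
(A,Q,Y): not NE [P2→R gives 7>2; P3→X gives 2>1]
(A,R,X): NE
(A,R,Y): not NE [P1→B gives 8>1]
(A,S,X): not NE [P2→R gives 11>9]
(A,S,Y): not NE [P2→R gives 7>0; P3→X gives 7>3]
(B,P,X): not NE [P2→S gives 5>4; P3→Y gives 8>5]
(B,P,Y): not NE [P1→A gives 7>1; P2→R gives 4>0]
(B,Q,X): not NE [P2→S gives 5>0; P3→Y gives 7>1]
(B,Q,Y): not NE [P1→A gives 2>1; P2→R gives 4>3]
(B,R,X): not NE [P2→S gives 5>4]
(B,R,Y): not NE [P3→X gives 8>4]
(B,S,X): not NE [P1→A gives 2>0; P3→Y gives 6>2]
(B,S,Y): not NE [P2→R gives 4>3]

Nash profiles: (A,R,X)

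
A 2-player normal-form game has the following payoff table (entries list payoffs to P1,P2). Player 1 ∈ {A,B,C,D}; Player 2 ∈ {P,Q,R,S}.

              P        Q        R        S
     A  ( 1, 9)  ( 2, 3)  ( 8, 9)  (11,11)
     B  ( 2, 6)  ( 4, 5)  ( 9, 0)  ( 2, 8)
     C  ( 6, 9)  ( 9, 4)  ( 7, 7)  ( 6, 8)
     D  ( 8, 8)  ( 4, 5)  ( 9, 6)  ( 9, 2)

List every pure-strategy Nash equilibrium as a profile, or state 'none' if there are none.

NE set: (A,S), (D,P)

(A,P): not NE [P1→D gives 8>1; P2→S gives 11>9]
(A,Q): not NE [P1→C gives 9>2; P2→S gives 11>3]
(A,R): not NE [P1→D gives 9>8; P2→S gives 11>9]
(A,S): NE
(B,P): not NE [P1→D gives 8>2; P2→S gives 8>6]
(B,Q): not NE [P1→C gives 9>4; P2→S gives 8>5]
(B,R): not NE [P2→S gives 8>0]
(B,S): not NE [P1→A gives 11>2]
(C,P): not NE [P1→D gives 8>6]
(C,Q): not NE [P2→P gives 9>4]
(C,R): not NE [P1→D gives 9>7; P2→P gives 9>7]
(C,S): not NE [P1→A gives 11>6; P2→P gives 9>8]
(D,P): NE
(D,Q): not NE [P1→C gives 9>4; P2→P gives 8>5]
(D,R): not NE [P2→P gives 8>6]
(D,S): not NE [P1→A gives 11>9; P2→P gives 8>2]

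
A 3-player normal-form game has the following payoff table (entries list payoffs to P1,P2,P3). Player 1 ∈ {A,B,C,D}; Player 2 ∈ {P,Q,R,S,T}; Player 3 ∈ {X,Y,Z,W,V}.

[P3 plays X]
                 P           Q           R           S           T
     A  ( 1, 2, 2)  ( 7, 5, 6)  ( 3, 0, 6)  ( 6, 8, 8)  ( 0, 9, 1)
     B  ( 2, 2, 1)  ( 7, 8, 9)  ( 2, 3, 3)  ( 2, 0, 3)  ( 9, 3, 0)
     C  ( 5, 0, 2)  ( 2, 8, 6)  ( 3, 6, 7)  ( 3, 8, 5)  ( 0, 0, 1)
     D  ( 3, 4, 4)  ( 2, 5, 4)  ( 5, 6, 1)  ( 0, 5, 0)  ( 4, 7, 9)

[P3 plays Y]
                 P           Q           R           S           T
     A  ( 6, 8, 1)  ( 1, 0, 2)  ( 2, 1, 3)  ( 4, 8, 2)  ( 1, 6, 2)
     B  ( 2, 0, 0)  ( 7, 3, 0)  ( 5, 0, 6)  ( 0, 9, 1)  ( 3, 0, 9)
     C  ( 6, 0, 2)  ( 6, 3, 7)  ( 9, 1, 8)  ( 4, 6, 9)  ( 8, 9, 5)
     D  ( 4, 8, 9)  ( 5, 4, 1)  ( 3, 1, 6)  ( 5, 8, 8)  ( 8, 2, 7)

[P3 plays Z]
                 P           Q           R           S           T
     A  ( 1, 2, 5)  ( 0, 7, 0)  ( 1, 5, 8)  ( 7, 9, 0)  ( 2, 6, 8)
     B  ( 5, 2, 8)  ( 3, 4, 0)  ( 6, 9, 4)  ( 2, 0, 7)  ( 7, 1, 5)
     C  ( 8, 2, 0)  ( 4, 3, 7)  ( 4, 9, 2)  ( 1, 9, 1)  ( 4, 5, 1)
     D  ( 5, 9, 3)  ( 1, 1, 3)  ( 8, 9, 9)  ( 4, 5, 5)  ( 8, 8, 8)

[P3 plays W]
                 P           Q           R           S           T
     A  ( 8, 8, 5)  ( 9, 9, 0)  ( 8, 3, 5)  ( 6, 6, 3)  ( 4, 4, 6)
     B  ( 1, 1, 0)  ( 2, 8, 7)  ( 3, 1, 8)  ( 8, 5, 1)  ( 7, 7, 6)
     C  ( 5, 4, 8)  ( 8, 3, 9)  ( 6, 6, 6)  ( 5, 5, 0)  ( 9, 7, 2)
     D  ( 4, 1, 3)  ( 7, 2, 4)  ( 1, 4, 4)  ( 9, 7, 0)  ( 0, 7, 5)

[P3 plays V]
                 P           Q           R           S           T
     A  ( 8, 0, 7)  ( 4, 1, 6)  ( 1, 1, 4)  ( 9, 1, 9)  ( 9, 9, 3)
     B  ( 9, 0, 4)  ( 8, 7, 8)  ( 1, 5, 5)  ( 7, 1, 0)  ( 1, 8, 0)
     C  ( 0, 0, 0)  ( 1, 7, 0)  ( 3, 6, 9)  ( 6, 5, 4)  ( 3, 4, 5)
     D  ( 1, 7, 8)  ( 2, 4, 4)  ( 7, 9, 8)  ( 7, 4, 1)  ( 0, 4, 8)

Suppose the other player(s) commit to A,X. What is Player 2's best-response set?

argmax u_2 = {T}

u_2(P vs A,X) = 2
u_2(Q vs A,X) = 5
u_2(R vs A,X) = 0
u_2(S vs A,X) = 8
u_2(T vs A,X) = 9
max payoff 9 at {T}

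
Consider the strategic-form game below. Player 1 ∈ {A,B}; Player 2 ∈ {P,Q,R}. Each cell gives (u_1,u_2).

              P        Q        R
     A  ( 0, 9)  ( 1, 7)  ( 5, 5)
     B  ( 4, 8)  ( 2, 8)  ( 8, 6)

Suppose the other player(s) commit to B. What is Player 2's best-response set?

argmax u_2 = {P,Q}

u_2(P vs B) = 8
u_2(Q vs B) = 8
u_2(R vs B) = 6
max payoff 8 at {P,Q}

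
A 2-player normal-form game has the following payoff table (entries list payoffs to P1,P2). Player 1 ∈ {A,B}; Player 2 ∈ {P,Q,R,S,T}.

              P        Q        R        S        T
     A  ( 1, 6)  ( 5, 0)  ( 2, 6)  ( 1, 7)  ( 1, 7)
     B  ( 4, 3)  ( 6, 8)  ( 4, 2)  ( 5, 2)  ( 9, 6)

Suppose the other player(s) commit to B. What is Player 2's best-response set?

argmax u_2 = {Q}

u_2(P vs B) = 3
u_2(Q vs B) = 8
u_2(R vs B) = 2
u_2(S vs B) = 2
u_2(T vs B) = 6
max payoff 8 at {Q}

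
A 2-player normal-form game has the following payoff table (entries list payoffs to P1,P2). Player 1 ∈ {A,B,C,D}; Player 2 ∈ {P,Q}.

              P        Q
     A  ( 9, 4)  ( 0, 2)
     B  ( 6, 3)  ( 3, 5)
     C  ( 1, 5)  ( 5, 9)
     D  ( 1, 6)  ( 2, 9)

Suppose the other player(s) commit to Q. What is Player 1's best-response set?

u_1(A vs Q) = 0
u_1(B vs Q) = 3
u_1(C vs Q) = 5
u_1(D vs Q) = 2
max payoff 5 at {C}

argmax u_1 = {C}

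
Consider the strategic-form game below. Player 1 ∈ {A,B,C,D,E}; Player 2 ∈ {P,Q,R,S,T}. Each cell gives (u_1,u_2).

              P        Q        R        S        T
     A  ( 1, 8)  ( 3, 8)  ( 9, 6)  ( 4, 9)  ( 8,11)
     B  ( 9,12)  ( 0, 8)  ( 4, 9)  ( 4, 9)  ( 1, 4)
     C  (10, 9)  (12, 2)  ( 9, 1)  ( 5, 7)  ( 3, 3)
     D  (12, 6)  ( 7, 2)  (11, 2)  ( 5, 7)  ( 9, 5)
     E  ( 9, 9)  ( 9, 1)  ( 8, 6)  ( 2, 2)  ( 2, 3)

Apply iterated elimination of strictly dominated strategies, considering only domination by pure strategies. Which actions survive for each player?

P1 drop A (D beats it: P:12>1 Q:7>3 R:11>9 S:5>4 T:9>8)
P1 drop B (C beats it: P:10>9 Q:12>0 R:9>4 S:5>4 T:3>1)
P1 drop E (C beats it: P:10>9 Q:12>9 R:9>8 S:5>2 T:3>2)
P2 drop Q (P beats it: C:9>2 D:6>2)
P2 drop R (P beats it: C:9>1 D:6>2)
P2 drop T (P beats it: C:9>3 D:6>5)
P1→{C,D} P2→{P,S}

IESDS → P1:{C,D} P2:{P,S}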